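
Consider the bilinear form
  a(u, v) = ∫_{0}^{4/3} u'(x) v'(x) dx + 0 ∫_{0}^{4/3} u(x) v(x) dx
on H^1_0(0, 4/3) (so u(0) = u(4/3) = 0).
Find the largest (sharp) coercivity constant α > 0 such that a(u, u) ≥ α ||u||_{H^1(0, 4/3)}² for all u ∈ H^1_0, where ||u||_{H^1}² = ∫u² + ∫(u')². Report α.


α = 9*π^2/(16 + 9*π^2)

Coercivity of a(·,·) on H^1_0(0, 4/3) means a(u, u) ≥ α ||u||_{H^1}² for every u ∈ H^1_0.
The interval has length L = 4/3, and Poincaré/coercivity depend only on L. Here a(u, u) = ∫(u')² + (0)·∫u².
Here c = 0, so a(u,u) = ∫(u')² alone. The condition a(u,u) ≥ α||u||_{H^1}² reads (1−α)∫(u')² ≥ (α−c)∫u². Any admissible α is ≤ 1 (rapidly oscillating u have ∫u²/∫(u')² → 0), and α = 1 would force 0 ≥ (1−c)∫u², impossible since c < 1; so 1−α > 0. By the sharp Poincaré inequality on H^1_0 of an interval of length L, ∫(u')² ≥ (π/L)²∫u² with equality for the first sine mode sin(π(x−x₀)/L) (x₀ the left endpoint), so the inequality holds for all u iff (1−α)(π/L)² ≥ α − c, i.e. α ≤ ((π/L)² + c)/((π/L)² + 1) = (1 + c(L/π)²)/(1 + (L/π)²). (Direct route, valid since c ≤ 0: Poincaré gives c∫u² ≥ c(L/π)²∫(u')², so a(u,u) ≥ (1 + c(L/π)²)∫(u')², while ||u||_{H^1}² ≤ (1 + (L/π)²)∫(u')²; dividing yields the same α.) With (π/L)² = 9*π^2/16 and c = 0, the largest admissible constant is α = ((π/L)² + c)/((π/L)² + 1).
Simplifying, α = 9*π^2/(16 + 9*π^2).


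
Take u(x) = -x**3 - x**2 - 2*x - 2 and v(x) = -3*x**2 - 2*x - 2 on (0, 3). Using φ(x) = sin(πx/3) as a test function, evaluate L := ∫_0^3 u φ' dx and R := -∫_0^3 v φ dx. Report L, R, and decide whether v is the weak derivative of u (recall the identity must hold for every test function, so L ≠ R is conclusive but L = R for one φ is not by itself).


LHS = -324/π^3 + 111/π, RHS = -324/π^3 + 111/π. Yes, v = u' weakly.

u(x) = -x**3 - x**2 - 2*x - 2, classical derivative u'(x) = -3*x**2 - 2*x - 2.
φ(x) = sin(πx/3), so φ'(x) = π*cos(π*x/3)/3.
Note φ(0) = φ(3) = 0, so the boundary term u·φ vanishes.
LHS = ∫_0^3 u(x) φ'(x) dx = ∫_0^3 (-π*x^3*cos(π*x/3)/3 - π*x^2*cos(π*x/3)/3 - 2*π*x*cos(π*x/3)/3 - 2*π*cos(π*x/3)/3) dx. Term by term:
  ∫_0^3 -2*π*cos(π*x/3)/3 dx = 0;  ∫_0^3 -2*π*x*cos(π*x/3)/3 dx = 12/π;  ∫_0^3 -π*x^2*cos(π*x/3)/3 dx = 18/π;
  ∫_0^3 -π*x^3*cos(π*x/3)/3 dx = -324/π^3 + 81/π.
Sum: 0 + 12/π + 18/π + -324/π^3 + 81/π = -324/π^3 + 111/π.
So LHS = -324/π^3 + 111/π.
∫_0^3 v(x) φ(x) dx = ∫_0^3 (-3*x^2*sin(π*x/3) - 2*x*sin(π*x/3) - 2*sin(π*x/3)) dx. Term by term:
  ∫_0^3 -2*sin(π*x/3) dx = -12/π;  ∫_0^3 -3*x^2*sin(π*x/3) dx = -81/π + 324/π^3;  ∫_0^3 -2*x*sin(π*x/3) dx = -18/π.
Sum: -12/π + -81/π + 324/π^3 − 18/π = -111/π + 324/π^3.
So RHS = -∫_0^3 v(x) φ(x) dx = -324/π^3 + 111/π.
LHS = RHS, so the identity holds for this test φ.
Moreover u is smooth here and v(x) = u'(x) = -3*x**2 - 2*x - 2 pointwise, so the identity holds for every test function. Hence v is the weak derivative of u.


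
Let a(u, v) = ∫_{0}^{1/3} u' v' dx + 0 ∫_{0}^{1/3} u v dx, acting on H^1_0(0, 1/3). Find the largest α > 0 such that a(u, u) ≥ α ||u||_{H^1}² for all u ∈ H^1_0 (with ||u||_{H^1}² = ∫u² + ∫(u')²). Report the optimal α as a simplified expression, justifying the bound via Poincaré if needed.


α = 9*π^2/(1 + 9*π^2)

Coercivity of a(·,·) on H^1_0(0, 1/3) means a(u, u) ≥ α ||u||_{H^1}² for every u ∈ H^1_0.
The interval has length L = 1/3, and Poincaré/coercivity depend only on L. Here a(u, u) = ∫(u')² + (0)·∫u².
Here c = 0, so a(u,u) = ∫(u')² alone. The condition a(u,u) ≥ α||u||_{H^1}² reads (1−α)∫(u')² ≥ (α−c)∫u². Any admissible α is ≤ 1 (rapidly oscillating u have ∫u²/∫(u')² → 0), and α = 1 would force 0 ≥ (1−c)∫u², impossible since c < 1; so 1−α > 0. By the sharp Poincaré inequality on H^1_0 of an interval of length L, ∫(u')² ≥ (π/L)²∫u² with equality for the first sine mode sin(π(x−x₀)/L) (x₀ the left endpoint), so the inequality holds for all u iff (1−α)(π/L)² ≥ α − c, i.e. α ≤ ((π/L)² + c)/((π/L)² + 1) = (1 + c(L/π)²)/(1 + (L/π)²). (Direct route, valid since c ≤ 0: Poincaré gives c∫u² ≥ c(L/π)²∫(u')², so a(u,u) ≥ (1 + c(L/π)²)∫(u')², while ||u||_{H^1}² ≤ (1 + (L/π)²)∫(u')²; dividing yields the same α.) With (π/L)² = 9*π^2 and c = 0, the largest admissible constant is α = ((π/L)² + c)/((π/L)² + 1).
Simplifying, α = 9*π^2/(1 + 9*π^2).


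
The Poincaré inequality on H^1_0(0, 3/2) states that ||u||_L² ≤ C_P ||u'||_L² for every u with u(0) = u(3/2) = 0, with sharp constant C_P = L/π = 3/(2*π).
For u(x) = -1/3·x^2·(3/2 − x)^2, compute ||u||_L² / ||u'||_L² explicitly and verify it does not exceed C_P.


||u||_L² / ||u'||_L² = sqrt(3)/4 < C_P = 3/(2*π).

u(x) = -1/3·x^2·(3/2 − x)^2, so u'(x) = x*(-8*x^2 + 18*x - 9)/6.
u(x) = -1/3·x^2·(3/2 − x)^2 vanishes at x = 0 and x = 3/2, so u ∈ H^1_0(0, 3/2). Differentiate via the product rule and integrate the resulting polynomials term by term.
  ∫_0^3/2 u² dx = ∫_0^3/2 (x^8/9 - 2*x^7/3 + 3*x^6/2 - 3*x^5/2 + 9*x^4/16) dx. Term by term:
    ∫_0^3/2 x^8/9 dx = 243/512;  ∫_0^3/2 -2*x^7/3 dx = -2187/1024;  ∫_0^3/2 3*x^6/2 dx = 6561/1792;
    ∫_0^3/2 -3*x^5/2 dx = -729/256;  ∫_0^3/2 9*x^4/16 dx = 2187/2560.
  Sum: 243/512 − 2187/1024 + 6561/1792 − 729/256 + 2187/2560 = 243/35840.
  ∫_0^3/2 (u')² dx = ∫_0^3/2 (16*x^6/9 - 8*x^5 + 13*x^4 - 9*x^3 + 9*x^2/4) dx. Term by term:
    ∫_0^3/2 16*x^6/9 dx = 243/56;  ∫_0^3/2 -8*x^5 dx = -243/16;  ∫_0^3/2 13*x^4 dx = 3159/160;
    ∫_0^3/2 -9*x^3 dx = -729/64;  ∫_0^3/2 9*x^2/4 dx = 81/32.
  Sum: 243/56 − 243/16 + 3159/160 − 729/64 + 81/32 = 81/2240.
∫_0^3/2 u² dx = 243/35840, so ||u||_L² = 9*sqrt(105)/1120.
∫_0^3/2 (u')² dx = 81/2240, so ||u'||_L² = 9*sqrt(35)/280.
Ratio ||u||_L² / ||u'||_L² = sqrt(3)/4.
Sharp Poincaré constant on H^1_0(0, 3/2) is C_P = L/π = 3/(2*π), achieved by sin(2*π/3·x).
A polynomial bump cannot attain the sharp Poincaré constant (only the first sine eigenfunction does), so the ratio is strictly less than C_P, consistent with ||u||_L² ≤ C_P ||u'||_L².


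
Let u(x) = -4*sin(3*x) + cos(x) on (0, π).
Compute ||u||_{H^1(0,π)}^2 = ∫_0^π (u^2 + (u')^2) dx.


||u||_{H^1(0,π)}^2 = 81*π

u'(x) = -sin(x) - 12*cos(3*x).
Expand u² and (u')² and integrate term by term on (0, π), using: for integers n ≥ 1, ∫_0^π sin²(nx) dx = ∫_0^π cos²(nx) dx = π/2; for n ≠ n', ∫_0^π sin(nx)sin(n'x) dx = ∫_0^π cos(nx)cos(n'x) dx = 0; and by product-to-sum, ∫_0^π sin(nx)cos(n'x) dx = ½∫_0^π [sin((n+n')x) + sin((n−n')x)] dx, which is 0 when n+n' is even and 2n/(n²−n'²) when n+n' is odd (it need not vanish on (0, π)).
  u² squared terms: (-4)²·∫sin(3x)² dx = 16·π/2 = 8*π;  (1)²·∫cos(x)² dx = 1·π/2 = π/2.
  u² cross terms: 2·(-4)·(1)·∫sin(3x)·cos(x) dx = -8·(0) = 0.
  So ∫_0^π u² dx = 8*π + π/2 + 0 = 17*π/2.
  (u')² squared terms: (-1)²·∫sin(x)² dx = 1·π/2 = π/2;  (-12)²·∫cos(3x)² dx = 144·π/2 = 72*π.
  (u')² cross terms: 2·(-1)·(-12)·∫sin(x)·cos(3x) dx = 24·(0) = 0.
  So ∫_0^π (u')² dx = π/2 + 72*π + 0 = 145*π/2.
||u||_{H^1}^2 = (17*π/2) + (145*π/2) = 81*π.


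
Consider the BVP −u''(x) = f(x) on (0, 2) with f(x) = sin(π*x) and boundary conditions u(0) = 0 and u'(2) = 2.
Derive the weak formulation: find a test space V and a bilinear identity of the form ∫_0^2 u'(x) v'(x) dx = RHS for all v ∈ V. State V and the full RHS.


V = {v ∈ H^1(0, 2) : v(0) = 0} (test functions vanish at x = 0 where u is specified); weak form: ∫_0^2 u'v' dx = ∫_0^2 (sin(π*x)) v dx + 2·v(2) for all v ∈ V.

Multiply both sides by a test function v and integrate from 0 to 2:
  ∫_0^2 −u''(x) v(x) dx = ∫_0^2 f(x) v(x) dx.
Integrate the LHS by parts once:
  ∫_0^2 −u'' v dx = −[u'(x) v(x)]_0^2 + ∫_0^2 u'(x) v'(x) dx.
Thus ∫_0^2 u'(x) v'(x) dx = ∫_0^2 f(x) v(x) dx + [u'(x) v(x)]_0^2.
Choose V so that boundary terms are either known or forced to vanish.
Mixed BC: u(0) = 0 (Dirichlet) and u'(2) = 2 (Neumann). Define V = {v ∈ H^1(0, 2) : v(0) = 0}. Then [u' v]_0^2 = u'(2)·v(2) − u'(0)·0 = 2·v(2).
Weak formulation: find u (satisfying any essential BC) such that ∫_0^2 u'(x) v'(x) dx = ∫_0^2 f v dx + 2·v(2) for all v ∈ V (Dirichlet at 0 absorbed into V; Neumann datum at x = 2 contributes the boundary term).
Substituting f(x) = sin(π*x), the right-hand side is ∫_0^2 (sin(π*x)) v dx + 2·v(2).


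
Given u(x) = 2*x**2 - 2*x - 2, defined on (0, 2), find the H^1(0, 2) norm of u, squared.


||u||_{H^1}^2 = 128/5

The H^1 norm (squared) on an interval (0, L) is
  ||u||_{H^1}^2 = ∫_0^L u(x)^2 dx + ∫_0^L u'(x)^2 dx.
Compute u'(x) = 4*x - 2.
Then u(x)^2 = 4*x**4 - 8*x**3 - 4*x**2 + 8*x + 4 and u'(x)^2 = 16*x**2 - 16*x + 4.
Integrate each monomial from 0 to 2 using ∫_0^2 c·x^n dx = c·2^(n+1)/(n+1):
  ∫_0^2 u(x)^2 dx = ∫_0^2 (4*x^4 - 8*x^3 - 4*x^2 + 8*x + 4) dx. Term by term:
    ∫_0^2 4*x^4 dx = 128/5;  ∫_0^2 -8*x^3 dx = -32;  ∫_0^2 -4*x^2 dx = -32/3;
    ∫_0^2 8*x dx = 16;  ∫_0^2 4 dx = 8.
  Sum: 128/5 − 32 − 32/3 + 16 + 8 = 104/15.
  ∫_0^2 u'(x)^2 dx = ∫_0^2 (16*x^2 - 16*x + 4) dx. Term by term:
    ∫_0^2 16*x^2 dx = 128/3;  ∫_0^2 -16*x dx = -32;  ∫_0^2 4 dx = 8.
  Sum: 128/3 − 32 + 8 = 56/3.
Adding: ||u||_{H^1}^2 = 104/15 + 56/3 = 128/5.


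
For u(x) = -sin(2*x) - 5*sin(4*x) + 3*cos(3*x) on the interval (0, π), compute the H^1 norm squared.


||u||_{H^1(0,π)}^2 = -2064/7 + 260*π

u'(x) = -9*sin(3*x) - 2*cos(2*x) - 20*cos(4*x).
Expand u² and (u')² and integrate term by term on (0, π), using: for integers n ≥ 1, ∫_0^π sin²(nx) dx = ∫_0^π cos²(nx) dx = π/2; for n ≠ n', ∫_0^π sin(nx)sin(n'x) dx = ∫_0^π cos(nx)cos(n'x) dx = 0; and by product-to-sum, ∫_0^π sin(nx)cos(n'x) dx = ½∫_0^π [sin((n+n')x) + sin((n−n')x)] dx, which is 0 when n+n' is even and 2n/(n²−n'²) when n+n' is odd (it need not vanish on (0, π)).
  u² squared terms: (-1)²·∫sin(2x)² dx = 1·π/2 = π/2;  (-5)²·∫sin(4x)² dx = 25·π/2 = 25*π/2;  (3)²·∫cos(3x)² dx = 9·π/2 = 9*π/2.
  u² cross terms: 2·(-1)·(-5)·∫sin(2x)·sin(4x) dx = 10·(0) = 0;  2·(-1)·(3)·∫sin(2x)·cos(3x) dx = -6·(-4/5) = 24/5;  2·(-5)·(3)·∫sin(4x)·cos(3x) dx = -30·(8/7) = -240/7.
  So ∫_0^π u² dx = π/2 + 25*π/2 + 9*π/2 + 0 + 24/5 − 240/7 = -1032/35 + 35*π/2.
  (u')² squared terms: (-20)²·∫cos(4x)² dx = 400·π/2 = 200*π;  (-9)²·∫sin(3x)² dx = 81·π/2 = 81*π/2;  (-2)²·∫cos(2x)² dx = 4·π/2 = 2*π.
  (u')² cross terms: 2·(-20)·(-9)·∫cos(4x)·sin(3x) dx = 360·(-6/7) = -2160/7;  2·(-20)·(-2)·∫cos(4x)·cos(2x) dx = 80·(0) = 0;  2·(-9)·(-2)·∫sin(3x)·cos(2x) dx = 36·(6/5) = 216/5.
  So ∫_0^π (u')² dx = 200*π + 81*π/2 + 2*π − 2160/7 + 0 + 216/5 = -9288/35 + 485*π/2.
||u||_{H^1}^2 = (-1032/35 + 35*π/2) + (-9288/35 + 485*π/2) = -2064/7 + 260*π.


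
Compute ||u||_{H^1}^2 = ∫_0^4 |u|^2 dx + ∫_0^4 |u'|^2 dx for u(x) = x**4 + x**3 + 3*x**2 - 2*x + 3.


||u||_{H^1}^2 = 41788316/315

The H^1 norm (squared) on an interval (0, L) is
  ||u||_{H^1}^2 = ∫_0^L u(x)^2 dx + ∫_0^L u'(x)^2 dx.
Compute u'(x) = 4*x**3 + 3*x**2 + 6*x - 2.
Then u(x)^2 = x**8 + 2*x**7 + 7*x**6 + 2*x**5 + 11*x**4 - 6*x**3 + 22*x**2 - 12*x + 9 and u'(x)^2 = 16*x**6 + 24*x**5 + 57*x**4 + 20*x**3 + 24*x**2 - 24*x + 4.
Integrate each monomial from 0 to 4 using ∫_0^4 c·x^n dx = c·4^(n+1)/(n+1):
  ∫_0^4 u(x)^2 dx = ∫_0^4 (x^8 + 2*x^7 + 7*x^6 + 2*x^5 + 11*x^4 - 6*x^3 + 22*x^2 - 12*x + 9) dx. Term by term:
    ∫_0^4 x^8 dx = 262144/9;  ∫_0^4 2*x^7 dx = 16384;  ∫_0^4 7*x^6 dx = 16384;
    ∫_0^4 2*x^5 dx = 4096/3;  ∫_0^4 11*x^4 dx = 11264/5;  ∫_0^4 -6*x^3 dx = -384;
    ∫_0^4 22*x^2 dx = 1408/3;  ∫_0^4 -12*x dx = -96;  ∫_0^4 9 dx = 36.
  Sum: 262144/9 + 16384 + 16384 + 4096/3 + 11264/5 − 384 + 1408/3 − 96 + 36 = 2949236/45.
  ∫_0^4 u'(x)^2 dx = ∫_0^4 (16*x^6 + 24*x^5 + 57*x^4 + 20*x^3 + 24*x^2 - 24*x + 4) dx. Term by term:
    ∫_0^4 16*x^6 dx = 262144/7;  ∫_0^4 24*x^5 dx = 16384;  ∫_0^4 57*x^4 dx = 58368/5;
    ∫_0^4 20*x^3 dx = 1280;  ∫_0^4 24*x^2 dx = 512;  ∫_0^4 -24*x dx = -192;
    ∫_0^4 4 dx = 16.
  Sum: 262144/7 + 16384 + 58368/5 + 1280 + 512 − 192 + 16 = 2349296/35.
Adding: ||u||_{H^1}^2 = 2949236/45 + 2349296/35 = 41788316/315.


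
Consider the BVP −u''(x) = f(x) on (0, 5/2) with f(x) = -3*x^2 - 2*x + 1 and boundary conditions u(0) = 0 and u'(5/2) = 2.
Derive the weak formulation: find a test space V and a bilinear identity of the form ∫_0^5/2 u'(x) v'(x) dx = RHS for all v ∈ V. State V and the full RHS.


V = {v ∈ H^1(0, 5/2) : v(0) = 0} (test functions vanish at x = 0 where u is specified); weak form: ∫_0^5/2 u'v' dx = ∫_0^5/2 (-3*x^2 - 2*x + 1) v dx + 2·v(5/2) for all v ∈ V.

Multiply both sides by a test function v and integrate from 0 to 5/2:
  ∫_0^5/2 −u''(x) v(x) dx = ∫_0^5/2 f(x) v(x) dx.
Integrate the LHS by parts once:
  ∫_0^5/2 −u'' v dx = −[u'(x) v(x)]_0^5/2 + ∫_0^5/2 u'(x) v'(x) dx.
Thus ∫_0^5/2 u'(x) v'(x) dx = ∫_0^5/2 f(x) v(x) dx + [u'(x) v(x)]_0^5/2.
Choose V so that boundary terms are either known or forced to vanish.
Mixed BC: u(0) = 0 (Dirichlet) and u'(5/2) = 2 (Neumann). Define V = {v ∈ H^1(0, 5/2) : v(0) = 0}. Then [u' v]_0^5/2 = u'(5/2)·v(5/2) − u'(0)·0 = 2·v(5/2).
Weak formulation: find u (satisfying any essential BC) such that ∫_0^5/2 u'(x) v'(x) dx = ∫_0^5/2 f v dx + 2·v(5/2) for all v ∈ V (Dirichlet at 0 absorbed into V; Neumann datum at x = 5/2 contributes the boundary term).
Substituting f(x) = -3*x^2 - 2*x + 1, the right-hand side is ∫_0^5/2 (-3*x^2 - 2*x + 1) v dx + 2·v(5/2).


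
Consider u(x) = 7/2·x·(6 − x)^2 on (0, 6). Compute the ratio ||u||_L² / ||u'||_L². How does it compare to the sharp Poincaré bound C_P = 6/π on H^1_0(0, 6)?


||u||_L² / ||u'||_L² = 3*sqrt(14)/7 < C_P = 6/π.

u(x) = 7/2·x·(6 − x)^2, so u'(x) = 21*(x/2 - 3)*(x - 2).
u(x) = 7/2·x·(6 − x)^2 vanishes at x = 0 and x = 6, so u ∈ H^1_0(0, 6). Differentiate via the product rule and integrate the resulting polynomials term by term.
  ∫_0^6 u² dx = ∫_0^6 (49*x^6/4 - 294*x^5 + 2646*x^4 - 10584*x^3 + 15876*x^2) dx. Term by term:
    ∫_0^6 49*x^6/4 dx = 489888;  ∫_0^6 -294*x^5 dx = -2286144;  ∫_0^6 2646*x^4 dx = 20575296/5;
    ∫_0^6 -10584*x^3 dx = -3429216;  ∫_0^6 15876*x^2 dx = 1143072.
  Sum: 489888 − 2286144 + 20575296/5 − 3429216 + 1143072 = 163296/5.
  ∫_0^6 (u')² dx = ∫_0^6 (441*x^4/4 - 1764*x^3 + 9702*x^2 - 21168*x + 15876) dx. Term by term:
    ∫_0^6 441*x^4/4 dx = 857304/5;  ∫_0^6 -1764*x^3 dx = -571536;  ∫_0^6 9702*x^2 dx = 698544;
    ∫_0^6 -21168*x dx = -381024;  ∫_0^6 15876 dx = 95256.
  Sum: 857304/5 − 571536 + 698544 − 381024 + 95256 = 63504/5.
∫_0^6 u² dx = 163296/5, so ||u||_L² = 108*sqrt(70)/5.
∫_0^6 (u')² dx = 63504/5, so ||u'||_L² = 252*sqrt(5)/5.
Ratio ||u||_L² / ||u'||_L² = 3*sqrt(14)/7.
Sharp Poincaré constant on H^1_0(0, 6) is C_P = L/π = 6/π, achieved by sin(π/6·x).
A polynomial bump cannot attain the sharp Poincaré constant (only the first sine eigenfunction does), so the ratio is strictly less than C_P, consistent with ||u||_L² ≤ C_P ||u'||_L².


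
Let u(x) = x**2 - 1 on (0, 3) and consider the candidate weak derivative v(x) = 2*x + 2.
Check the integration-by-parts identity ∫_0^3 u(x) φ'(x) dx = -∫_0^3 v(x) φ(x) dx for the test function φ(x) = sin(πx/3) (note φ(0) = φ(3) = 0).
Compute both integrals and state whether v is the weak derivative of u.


LHS = -18/π, RHS = -30/π. No, v is not the weak derivative of u.

u(x) = x**2 - 1, classical derivative u'(x) = 2*x.
φ(x) = sin(πx/3), so φ'(x) = π*cos(π*x/3)/3.
Note φ(0) = φ(3) = 0, so the boundary term u·φ vanishes.
LHS = ∫_0^3 u(x) φ'(x) dx = ∫_0^3 (π*x^2*cos(π*x/3)/3 - π*cos(π*x/3)/3) dx. Term by term:
  ∫_0^3 -π*cos(π*x/3)/3 dx = 0;  ∫_0^3 π*x^2*cos(π*x/3)/3 dx = -18/π.
Sum: 0 − 18/π = -18/π.
So LHS = -18/π.
∫_0^3 v(x) φ(x) dx = ∫_0^3 (2*x*sin(π*x/3) + 2*sin(π*x/3)) dx. Term by term:
  ∫_0^3 2*sin(π*x/3) dx = 12/π;  ∫_0^3 2*x*sin(π*x/3) dx = 18/π.
Sum: 12/π + 18/π = 30/π.
So RHS = -∫_0^3 v(x) φ(x) dx = -30/π.
LHS − RHS = 12/π ≠ 0, so the identity fails.
(For a valid weak derivative the identity must hold for EVERY test function, in particular this one. The failure shows v is NOT the weak derivative of u.)
Correct weak derivative would be u'(x) = 2*x.


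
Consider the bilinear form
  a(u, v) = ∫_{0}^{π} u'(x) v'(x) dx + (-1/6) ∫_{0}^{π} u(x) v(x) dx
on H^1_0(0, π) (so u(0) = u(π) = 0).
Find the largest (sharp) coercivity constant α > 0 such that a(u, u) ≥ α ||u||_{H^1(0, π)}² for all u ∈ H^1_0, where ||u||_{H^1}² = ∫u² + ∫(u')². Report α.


α = 5/12

Coercivity of a(·,·) on H^1_0(0, π) means a(u, u) ≥ α ||u||_{H^1}² for every u ∈ H^1_0.
The interval has length L = π, and Poincaré/coercivity depend only on L. Here a(u, u) = ∫(u')² + (-1/6)·∫u².
Here c = -1/6 < 0 with |c| < (π/L)² = 1, so coercivity still holds. The condition a(u,u) ≥ α||u||_{H^1}² reads (1−α)∫(u')² ≥ (α−c)∫u². Any admissible α is ≤ 1 (rapidly oscillating u have ∫u²/∫(u')² → 0), and α = 1 would force 0 ≥ (1−c)∫u², impossible since c < 1; so 1−α > 0. By the sharp Poincaré inequality on H^1_0 of an interval of length L, ∫(u')² ≥ (π/L)²∫u² with equality for the first sine mode sin(π(x−x₀)/L) (x₀ the left endpoint), so the inequality holds for all u iff (1−α)(π/L)² ≥ α − c, i.e. α ≤ ((π/L)² + c)/((π/L)² + 1) = (1 + c(L/π)²)/(1 + (L/π)²). (Direct route, valid since c ≤ 0: Poincaré gives c∫u² ≥ c(L/π)²∫(u')², so a(u,u) ≥ (1 + c(L/π)²)∫(u')², while ||u||_{H^1}² ≤ (1 + (L/π)²)∫(u')²; dividing yields the same α.) With (π/L)² = 1 and c = -1/6, the largest admissible constant is α = ((π/L)² + c)/((π/L)² + 1).
Simplifying, α = 5/12.


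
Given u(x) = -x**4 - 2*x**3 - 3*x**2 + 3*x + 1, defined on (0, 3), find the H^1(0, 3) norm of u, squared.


||u||_{H^1}^2 = 855384/35

The H^1 norm (squared) on an interval (0, L) is
  ||u||_{H^1}^2 = ∫_0^L u(x)^2 dx + ∫_0^L u'(x)^2 dx.
Compute u'(x) = -4*x**3 - 6*x**2 - 6*x + 3.
Then u(x)^2 = x**8 + 4*x**7 + 10*x**6 + 6*x**5 - 5*x**4 - 22*x**3 + 3*x**2 + 6*x + 1 and u'(x)^2 = 16*x**6 + 48*x**5 + 84*x**4 + 48*x**3 - 36*x + 9.
Integrate each monomial from 0 to 3 using ∫_0^3 c·x^n dx = c·3^(n+1)/(n+1):
  ∫_0^3 u(x)^2 dx = ∫_0^3 (x^8 + 4*x^7 + 10*x^6 + 6*x^5 - 5*x^4 - 22*x^3 + 3*x^2 + 6*x + 1) dx. Term by term:
    ∫_0^3 x^8 dx = 2187;  ∫_0^3 4*x^7 dx = 6561/2;  ∫_0^3 10*x^6 dx = 21870/7;
    ∫_0^3 6*x^5 dx = 729;  ∫_0^3 -5*x^4 dx = -243;  ∫_0^3 -22*x^3 dx = -891/2;
    ∫_0^3 3*x^2 dx = 27;  ∫_0^3 6*x dx = 27;  ∫_0^3 1 dx = 3.
  Sum: 2187 + 6561/2 + 21870/7 + 729 − 243 − 891/2 + 27 + 27 + 3 = 60825/7.
  ∫_0^3 u'(x)^2 dx = ∫_0^3 (16*x^6 + 48*x^5 + 84*x^4 + 48*x^3 - 36*x + 9) dx. Term by term:
    ∫_0^3 16*x^6 dx = 34992/7;  ∫_0^3 48*x^5 dx = 5832;  ∫_0^3 84*x^4 dx = 20412/5;
    ∫_0^3 48*x^3 dx = 972;  ∫_0^3 -36*x dx = -162;  ∫_0^3 9 dx = 27.
  Sum: 34992/7 + 5832 + 20412/5 + 972 − 162 + 27 = 551259/35.
Adding: ||u||_{H^1}^2 = 60825/7 + 551259/35 = 855384/35.


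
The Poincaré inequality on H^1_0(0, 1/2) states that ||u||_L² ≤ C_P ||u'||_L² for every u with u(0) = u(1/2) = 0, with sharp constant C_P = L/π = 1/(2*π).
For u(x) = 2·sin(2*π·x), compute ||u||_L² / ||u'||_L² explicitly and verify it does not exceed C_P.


||u||_L² / ||u'||_L² = 1/(2*π) = C_P.

u(x) = 2·sin(2*π·x), so u'(x) = 4*π*cos(2*π*x).
Writing u(x) = A·sin(kπx/L) with A = 2 and k = 1, use ∫_0^L sin²(kπx/L) dx = L/2 and ∫_0^L cos²(kπx/L) dx = L/2.
u² = 4·sin²(2*π·x) and (u')² = 16*π^2·cos²(2*π·x), and each of sin², cos² integrates to L/2 = 1/4 over (0, 1/2).
∫_0^1/2 u² dx = 1, so ||u||_L² = 1.
∫_0^1/2 (u')² dx = 4*π^2, so ||u'||_L² = 2*π.
Ratio ||u||_L² / ||u'||_L² = 1/(2*π).
Sharp Poincaré constant on H^1_0(0, 1/2) is C_P = L/π = 1/(2*π), achieved by sin(2*π·x).
This is the k = 1 eigenfunction (up to amplitude), so the ratio equals the sharp Poincaré constant exactly.


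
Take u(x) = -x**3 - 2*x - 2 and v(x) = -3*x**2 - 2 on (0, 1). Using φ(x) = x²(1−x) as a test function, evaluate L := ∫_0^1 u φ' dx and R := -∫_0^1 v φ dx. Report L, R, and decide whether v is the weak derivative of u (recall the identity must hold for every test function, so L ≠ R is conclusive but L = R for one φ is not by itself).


LHS = 4/15, RHS = 4/15. Yes, v = u' weakly.

u(x) = -x**3 - 2*x - 2, classical derivative u'(x) = -3*x**2 - 2.
φ(x) = x²(1−x), so φ'(x) = x*(2 - 3*x).
Note φ(0) = φ(1) = 0, so the boundary term u·φ vanishes.
LHS = ∫_0^1 u(x) φ'(x) dx = ∫_0^1 (3*x^5 - 2*x^4 + 6*x^3 + 2*x^2 - 4*x) dx. Term by term:
  ∫_0^1 3*x^5 dx = 1/2;  ∫_0^1 -2*x^4 dx = -2/5;  ∫_0^1 6*x^3 dx = 3/2;
  ∫_0^1 2*x^2 dx = 2/3;  ∫_0^1 -4*x dx = -2.
Sum: 1/2 − 2/5 + 3/2 + 2/3 − 2 = 4/15.
So LHS = 4/15.
∫_0^1 v(x) φ(x) dx = ∫_0^1 (3*x^5 - 3*x^4 + 2*x^3 - 2*x^2) dx. Term by term:
  ∫_0^1 3*x^5 dx = 1/2;  ∫_0^1 -3*x^4 dx = -3/5;  ∫_0^1 2*x^3 dx = 1/2;
  ∫_0^1 -2*x^2 dx = -2/3.
Sum: 1/2 − 3/5 + 1/2 − 2/3 = -4/15.
So RHS = -∫_0^1 v(x) φ(x) dx = 4/15.
LHS = RHS, so the identity holds for this test φ.
Moreover u is smooth here and v(x) = u'(x) = -3*x**2 - 2 pointwise, so the identity holds for every test function. Hence v is the weak derivative of u.


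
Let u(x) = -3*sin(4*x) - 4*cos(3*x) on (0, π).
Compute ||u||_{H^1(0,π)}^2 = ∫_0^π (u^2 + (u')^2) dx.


||u||_{H^1(0,π)}^2 = 1920/7 + 313*π/2

u'(x) = 12*sin(3*x) - 12*cos(4*x).
Expand u² and (u')² and integrate term by term on (0, π), using: for integers n ≥ 1, ∫_0^π sin²(nx) dx = ∫_0^π cos²(nx) dx = π/2; for n ≠ n', ∫_0^π sin(nx)sin(n'x) dx = ∫_0^π cos(nx)cos(n'x) dx = 0; and by product-to-sum, ∫_0^π sin(nx)cos(n'x) dx = ½∫_0^π [sin((n+n')x) + sin((n−n')x)] dx, which is 0 when n+n' is even and 2n/(n²−n'²) when n+n' is odd (it need not vanish on (0, π)).
  u² squared terms: (-4)²·∫cos(3x)² dx = 16·π/2 = 8*π;  (-3)²·∫sin(4x)² dx = 9·π/2 = 9*π/2.
  u² cross terms: 2·(-4)·(-3)·∫cos(3x)·sin(4x) dx = 24·(8/7) = 192/7.
  So ∫_0^π u² dx = 8*π + 9*π/2 + 192/7 = 192/7 + 25*π/2.
  (u')² squared terms: (-12)²·∫cos(4x)² dx = 144·π/2 = 72*π;  (12)²·∫sin(3x)² dx = 144·π/2 = 72*π.
  (u')² cross terms: 2·(-12)·(12)·∫cos(4x)·sin(3x) dx = -288·(-6/7) = 1728/7.
  So ∫_0^π (u')² dx = 72*π + 72*π + 1728/7 = 1728/7 + 144*π.
||u||_{H^1}^2 = (192/7 + 25*π/2) + (1728/7 + 144*π) = 1920/7 + 313*π/2.


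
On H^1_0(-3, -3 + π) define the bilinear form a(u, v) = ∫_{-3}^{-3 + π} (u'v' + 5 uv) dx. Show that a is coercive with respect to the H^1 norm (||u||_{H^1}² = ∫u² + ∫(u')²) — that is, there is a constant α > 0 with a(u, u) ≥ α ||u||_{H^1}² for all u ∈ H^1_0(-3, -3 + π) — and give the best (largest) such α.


α = 1

Coercivity of a(·,·) on H^1_0(-3, -3 + π) means a(u, u) ≥ α ||u||_{H^1}² for every u ∈ H^1_0.
The interval has length L = π, and Poincaré/coercivity depend only on L. Here a(u, u) = ∫(u')² + (5)·∫u².
Here c = 5 ≥ 1, so a(u,u) = ∫(u')² + c∫u² ≥ ∫(u')² + ∫u² = ||u||_{H^1}², i.e. α = 1 works. No larger α is possible: a(u,u) ≥ α||u||_{H^1}² means (1−α)∫(u')² ≥ (α−c)∫u², and for the modes u_n = sin(nπ(x−x₀)/L) (x₀ the left endpoint) one has ∫u_n²/∫(u_n')² = (L/(nπ))² → 0, so a(u_n,u_n)/||u_n||_{H^1}² → 1. Hence the optimal constant is α = 1.
Therefore α = 1.


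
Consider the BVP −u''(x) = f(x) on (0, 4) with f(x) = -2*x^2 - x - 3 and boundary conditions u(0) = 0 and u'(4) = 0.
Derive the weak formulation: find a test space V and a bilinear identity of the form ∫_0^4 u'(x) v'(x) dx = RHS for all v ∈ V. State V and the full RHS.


V = {v ∈ H^1(0, 4) : v(0) = 0} (test functions vanish at x = 0 where u is specified); weak form: ∫_0^4 u'v' dx = ∫_0^4 (-2*x^2 - x - 3) v dx for all v ∈ V.

Multiply both sides by a test function v and integrate from 0 to 4:
  ∫_0^4 −u''(x) v(x) dx = ∫_0^4 f(x) v(x) dx.
Integrate the LHS by parts once:
  ∫_0^4 −u'' v dx = −[u'(x) v(x)]_0^4 + ∫_0^4 u'(x) v'(x) dx.
Thus ∫_0^4 u'(x) v'(x) dx = ∫_0^4 f(x) v(x) dx + [u'(x) v(x)]_0^4.
Choose V so that boundary terms are either known or forced to vanish.
Mixed BC: u(0) = 0 (Dirichlet) and u'(4) = 0 (Neumann). Define V = {v ∈ H^1(0, 4) : v(0) = 0}. Then [u' v]_0^4 = u'(4)·v(4) − u'(0)·0 = 0.
Weak formulation: find u (satisfying any essential BC) such that ∫_0^4 u'(x) v'(x) dx = ∫_0^4 f v dx for all v ∈ V (Dirichlet at 0 absorbed into V; the Neumann datum at x = 4 is zero, so no boundary term remains).
Substituting f(x) = -2*x^2 - x - 3, the right-hand side is ∫_0^4 (-2*x^2 - x - 3) v dx.


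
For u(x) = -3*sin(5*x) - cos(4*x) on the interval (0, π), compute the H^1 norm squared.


||u||_{H^1(0,π)}^2 = 340/3 + 251*π/2

u'(x) = 4*sin(4*x) - 15*cos(5*x).
Expand u² and (u')² and integrate term by term on (0, π), using: for integers n ≥ 1, ∫_0^π sin²(nx) dx = ∫_0^π cos²(nx) dx = π/2; for n ≠ n', ∫_0^π sin(nx)sin(n'x) dx = ∫_0^π cos(nx)cos(n'x) dx = 0; and by product-to-sum, ∫_0^π sin(nx)cos(n'x) dx = ½∫_0^π [sin((n+n')x) + sin((n−n')x)] dx, which is 0 when n+n' is even and 2n/(n²−n'²) when n+n' is odd (it need not vanish on (0, π)).
  u² squared terms: (-1)²·∫cos(4x)² dx = 1·π/2 = π/2;  (-3)²·∫sin(5x)² dx = 9·π/2 = 9*π/2.
  u² cross terms: 2·(-1)·(-3)·∫cos(4x)·sin(5x) dx = 6·(10/9) = 20/3.
  So ∫_0^π u² dx = π/2 + 9*π/2 + 20/3 = 20/3 + 5*π.
  (u')² squared terms: (-15)²·∫cos(5x)² dx = 225·π/2 = 225*π/2;  (4)²·∫sin(4x)² dx = 16·π/2 = 8*π.
  (u')² cross terms: 2·(-15)·(4)·∫cos(5x)·sin(4x) dx = -120·(-8/9) = 320/3.
  So ∫_0^π (u')² dx = 225*π/2 + 8*π + 320/3 = 320/3 + 241*π/2.
||u||_{H^1}^2 = (20/3 + 5*π) + (320/3 + 241*π/2) = 340/3 + 251*π/2.


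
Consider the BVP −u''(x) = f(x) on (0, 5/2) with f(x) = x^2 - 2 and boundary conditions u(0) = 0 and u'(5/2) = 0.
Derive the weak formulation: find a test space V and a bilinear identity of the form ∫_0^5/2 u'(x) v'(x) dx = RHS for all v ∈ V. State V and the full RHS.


V = {v ∈ H^1(0, 5/2) : v(0) = 0} (test functions vanish at x = 0 where u is specified); weak form: ∫_0^5/2 u'v' dx = ∫_0^5/2 (x^2 - 2) v dx for all v ∈ V.

Multiply both sides by a test function v and integrate from 0 to 5/2:
  ∫_0^5/2 −u''(x) v(x) dx = ∫_0^5/2 f(x) v(x) dx.
Integrate the LHS by parts once:
  ∫_0^5/2 −u'' v dx = −[u'(x) v(x)]_0^5/2 + ∫_0^5/2 u'(x) v'(x) dx.
Thus ∫_0^5/2 u'(x) v'(x) dx = ∫_0^5/2 f(x) v(x) dx + [u'(x) v(x)]_0^5/2.
Choose V so that boundary terms are either known or forced to vanish.
Mixed BC: u(0) = 0 (Dirichlet) and u'(5/2) = 0 (Neumann). Define V = {v ∈ H^1(0, 5/2) : v(0) = 0}. Then [u' v]_0^5/2 = u'(5/2)·v(5/2) − u'(0)·0 = 0.
Weak formulation: find u (satisfying any essential BC) such that ∫_0^5/2 u'(x) v'(x) dx = ∫_0^5/2 f v dx for all v ∈ V (Dirichlet at 0 absorbed into V; the Neumann datum at x = 5/2 is zero, so no boundary term remains).
Substituting f(x) = x^2 - 2, the right-hand side is ∫_0^5/2 (x^2 - 2) v dx.


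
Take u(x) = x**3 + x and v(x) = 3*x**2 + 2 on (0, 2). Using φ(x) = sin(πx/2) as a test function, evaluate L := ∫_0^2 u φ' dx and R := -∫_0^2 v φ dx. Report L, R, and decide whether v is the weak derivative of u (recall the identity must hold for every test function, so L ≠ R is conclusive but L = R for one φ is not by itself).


LHS = -28/π + 96/π^3, RHS = -32/π + 96/π^3. No, v is not the weak derivative of u.

u(x) = x**3 + x, classical derivative u'(x) = 3*x**2 + 1.
φ(x) = sin(πx/2), so φ'(x) = π*cos(π*x/2)/2.
Note φ(0) = φ(2) = 0, so the boundary term u·φ vanishes.
LHS = ∫_0^2 u(x) φ'(x) dx = ∫_0^2 (π*x^3*cos(π*x/2)/2 + π*x*cos(π*x/2)/2) dx. Term by term:
  ∫_0^2 π*x*cos(π*x/2)/2 dx = -4/π;  ∫_0^2 π*x^3*cos(π*x/2)/2 dx = -24/π + 96/π^3.
Sum: -4/π + -24/π + 96/π^3 = -28/π + 96/π^3.
So LHS = -28/π + 96/π^3.
∫_0^2 v(x) φ(x) dx = ∫_0^2 (3*x^2*sin(π*x/2) + 2*sin(π*x/2)) dx. Term by term:
  ∫_0^2 2*sin(π*x/2) dx = 8/π;  ∫_0^2 3*x^2*sin(π*x/2) dx = -96/π^3 + 24/π.
Sum: 8/π + -96/π^3 + 24/π = -96/π^3 + 32/π.
So RHS = -∫_0^2 v(x) φ(x) dx = -32/π + 96/π^3.
LHS − RHS = 4/π ≠ 0, so the identity fails.
(For a valid weak derivative the identity must hold for EVERY test function, in particular this one. The failure shows v is NOT the weak derivative of u.)
Correct weak derivative would be u'(x) = 3*x**2 + 1.


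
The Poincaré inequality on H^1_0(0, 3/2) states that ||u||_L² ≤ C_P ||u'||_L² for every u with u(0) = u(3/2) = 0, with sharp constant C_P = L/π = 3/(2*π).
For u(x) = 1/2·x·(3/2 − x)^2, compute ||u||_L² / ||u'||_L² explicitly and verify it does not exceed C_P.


||u||_L² / ||u'||_L² = 3*sqrt(14)/28 < C_P = 3/(2*π).

u(x) = 1/2·x·(3/2 − x)^2, so u'(x) = 3*x^2/2 - 3*x + 9/8.
u(x) = 1/2·x·(3/2 − x)^2 vanishes at x = 0 and x = 3/2, so u ∈ H^1_0(0, 3/2). Differentiate via the product rule and integrate the resulting polynomials term by term.
  ∫_0^3/2 u² dx = ∫_0^3/2 (x^6/4 - 3*x^5/2 + 27*x^4/8 - 27*x^3/8 + 81*x^2/64) dx. Term by term:
    ∫_0^3/2 x^6/4 dx = 2187/3584;  ∫_0^3/2 -3*x^5/2 dx = -729/256;  ∫_0^3/2 27*x^4/8 dx = 6561/1280;
    ∫_0^3/2 -27*x^3/8 dx = -2187/512;  ∫_0^3/2 81*x^2/64 dx = 729/512.
  Sum: 2187/3584 − 729/256 + 6561/1280 − 2187/512 + 729/512 = 729/17920.
  ∫_0^3/2 (u')² dx = ∫_0^3/2 (9*x^4/4 - 9*x^3 + 99*x^2/8 - 27*x/4 + 81/64) dx. Term by term:
    ∫_0^3/2 9*x^4/4 dx = 2187/640;  ∫_0^3/2 -9*x^3 dx = -729/64;  ∫_0^3/2 99*x^2/8 dx = 891/64;
    ∫_0^3/2 -27*x/4 dx = -243/32;  ∫_0^3/2 81/64 dx = 243/128.
  Sum: 2187/640 − 729/64 + 891/64 − 243/32 + 243/128 = 81/320.
∫_0^3/2 u² dx = 729/17920, so ||u||_L² = 27*sqrt(70)/1120.
∫_0^3/2 (u')² dx = 81/320, so ||u'||_L² = 9*sqrt(5)/40.
Ratio ||u||_L² / ||u'||_L² = 3*sqrt(14)/28.
Sharp Poincaré constant on H^1_0(0, 3/2) is C_P = L/π = 3/(2*π), achieved by sin(2*π/3·x).
A polynomial bump cannot attain the sharp Poincaré constant (only the first sine eigenfunction does), so the ratio is strictly less than C_P, consistent with ||u||_L² ≤ C_P ||u'||_L².


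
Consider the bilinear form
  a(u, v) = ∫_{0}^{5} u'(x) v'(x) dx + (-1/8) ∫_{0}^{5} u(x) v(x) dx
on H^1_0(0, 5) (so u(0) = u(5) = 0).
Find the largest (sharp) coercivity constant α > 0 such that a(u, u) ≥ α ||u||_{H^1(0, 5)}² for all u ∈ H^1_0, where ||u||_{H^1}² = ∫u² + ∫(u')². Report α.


α = (-25/8 + π^2)/(π^2 + 25)

Coercivity of a(·,·) on H^1_0(0, 5) means a(u, u) ≥ α ||u||_{H^1}² for every u ∈ H^1_0.
The interval has length L = 5, and Poincaré/coercivity depend only on L. Here a(u, u) = ∫(u')² + (-1/8)·∫u².
Here c = -1/8 < 0 with |c| < (π/L)² = π^2/25, so coercivity still holds. The condition a(u,u) ≥ α||u||_{H^1}² reads (1−α)∫(u')² ≥ (α−c)∫u². Any admissible α is ≤ 1 (rapidly oscillating u have ∫u²/∫(u')² → 0), and α = 1 would force 0 ≥ (1−c)∫u², impossible since c < 1; so 1−α > 0. By the sharp Poincaré inequality on H^1_0 of an interval of length L, ∫(u')² ≥ (π/L)²∫u² with equality for the first sine mode sin(π(x−x₀)/L) (x₀ the left endpoint), so the inequality holds for all u iff (1−α)(π/L)² ≥ α − c, i.e. α ≤ ((π/L)² + c)/((π/L)² + 1) = (1 + c(L/π)²)/(1 + (L/π)²). (Direct route, valid since c ≤ 0: Poincaré gives c∫u² ≥ c(L/π)²∫(u')², so a(u,u) ≥ (1 + c(L/π)²)∫(u')², while ||u||_{H^1}² ≤ (1 + (L/π)²)∫(u')²; dividing yields the same α.) With (π/L)² = π^2/25 and c = -1/8, the largest admissible constant is α = ((π/L)² + c)/((π/L)² + 1).
Simplifying, α = (-25/8 + π^2)/(π^2 + 25).


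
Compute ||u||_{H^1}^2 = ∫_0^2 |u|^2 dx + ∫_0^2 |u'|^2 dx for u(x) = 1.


||u||_{H^1}^2 = 2

The H^1 norm (squared) on an interval (0, L) is
  ||u||_{H^1}^2 = ∫_0^L u(x)^2 dx + ∫_0^L u'(x)^2 dx.
Compute u'(x) = 0.
Then u(x)^2 = 1 and u'(x)^2 = 0.
Integrate each monomial from 0 to 2 using ∫_0^2 c·x^n dx = c·2^(n+1)/(n+1):
  ∫_0^2 u(x)^2 dx = ∫_0^2 (1) dx. Term by term:
    ∫_0^2 1 dx = 2.
  ∫_0^2 u'(x)^2 dx = ∫_0^2 (0) dx. Term by term:
    ∫_0^2 0 dx = 0.
Adding: ||u||_{H^1}^2 = 2 + 0 = 2.


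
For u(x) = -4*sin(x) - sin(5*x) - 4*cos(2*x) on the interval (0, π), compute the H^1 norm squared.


||u||_{H^1(0,π)}^2 = -1840/21 + 69*π

u'(x) = 8*sin(2*x) - 4*cos(x) - 5*cos(5*x).
Expand u² and (u')² and integrate term by term on (0, π), using: for integers n ≥ 1, ∫_0^π sin²(nx) dx = ∫_0^π cos²(nx) dx = π/2; for n ≠ n', ∫_0^π sin(nx)sin(n'x) dx = ∫_0^π cos(nx)cos(n'x) dx = 0; and by product-to-sum, ∫_0^π sin(nx)cos(n'x) dx = ½∫_0^π [sin((n+n')x) + sin((n−n')x)] dx, which is 0 when n+n' is even and 2n/(n²−n'²) when n+n' is odd (it need not vanish on (0, π)).
  u² squared terms: (-1)²·∫sin(5x)² dx = 1·π/2 = π/2;  (-4)²·∫cos(2x)² dx = 16·π/2 = 8*π;  (-4)²·∫sin(x)² dx = 16·π/2 = 8*π.
  u² cross terms: 2·(-1)·(-4)·∫sin(5x)·cos(2x) dx = 8·(10/21) = 80/21;  2·(-1)·(-4)·∫sin(5x)·sin(x) dx = 8·(0) = 0;  2·(-4)·(-4)·∫cos(2x)·sin(x) dx = 32·(-2/3) = -64/3.
  So ∫_0^π u² dx = π/2 + 8*π + 8*π + 80/21 + 0 − 64/3 = -368/21 + 33*π/2.
  (u')² squared terms: (-5)²·∫cos(5x)² dx = 25·π/2 = 25*π/2;  (-4)²·∫cos(x)² dx = 16·π/2 = 8*π;  (8)²·∫sin(2x)² dx = 64·π/2 = 32*π.
  (u')² cross terms: 2·(-5)·(-4)·∫cos(5x)·cos(x) dx = 40·(0) = 0;  2·(-5)·(8)·∫cos(5x)·sin(2x) dx = -80·(-4/21) = 320/21;  2·(-4)·(8)·∫cos(x)·sin(2x) dx = -64·(4/3) = -256/3.
  So ∫_0^π (u')² dx = 25*π/2 + 8*π + 32*π + 0 + 320/21 − 256/3 = -1472/21 + 105*π/2.
||u||_{H^1}^2 = (-368/21 + 33*π/2) + (-1472/21 + 105*π/2) = -1840/21 + 69*π.


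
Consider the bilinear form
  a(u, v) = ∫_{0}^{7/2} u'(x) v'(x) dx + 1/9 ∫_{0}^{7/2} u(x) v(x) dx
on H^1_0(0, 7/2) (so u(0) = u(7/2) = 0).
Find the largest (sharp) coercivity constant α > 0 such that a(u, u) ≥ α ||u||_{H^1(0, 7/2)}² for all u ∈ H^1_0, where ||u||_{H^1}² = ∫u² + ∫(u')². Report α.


α = (49 + 36*π^2)/(9*(4*π^2 + 49))

Coercivity of a(·,·) on H^1_0(0, 7/2) means a(u, u) ≥ α ||u||_{H^1}² for every u ∈ H^1_0.
The interval has length L = 7/2, and Poincaré/coercivity depend only on L. Here a(u, u) = ∫(u')² + (1/9)·∫u².
Here 0 < c = 1/9 < 1. The condition a(u,u) ≥ α||u||_{H^1}² reads (1−α)∫(u')² ≥ (α−c)∫u². Any admissible α is ≤ 1 (rapidly oscillating u have ∫u²/∫(u')² → 0), and α = 1 would force 0 ≥ (1−c)∫u², impossible since c < 1; so 1−α > 0. By the sharp Poincaré inequality on H^1_0 of an interval of length L, ∫(u')² ≥ (π/L)²∫u² with equality for the first sine mode sin(π(x−x₀)/L) (x₀ the left endpoint), so the inequality holds for all u iff (1−α)(π/L)² ≥ α − c, i.e. α ≤ ((π/L)² + c)/((π/L)² + 1) = (1 + c(L/π)²)/(1 + (L/π)²). With (π/L)² = 4*π^2/49 and c = 1/9, the largest admissible constant is α = ((π/L)² + c)/((π/L)² + 1).
Simplifying, α = (49 + 36*π^2)/(9*(4*π^2 + 49)).


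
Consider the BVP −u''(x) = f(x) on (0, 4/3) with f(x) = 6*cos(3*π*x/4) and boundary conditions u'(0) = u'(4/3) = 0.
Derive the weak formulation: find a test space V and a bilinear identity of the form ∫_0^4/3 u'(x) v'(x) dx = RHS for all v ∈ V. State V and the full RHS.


V = H^1(0, 4/3) (no boundary constraint on v; u is determined up to an additive constant); weak form: ∫_0^4/3 u'v' dx = ∫_0^4/3 (6*cos(3*π*x/4)) v dx for all v ∈ V.

Multiply both sides by a test function v and integrate from 0 to 4/3:
  ∫_0^4/3 −u''(x) v(x) dx = ∫_0^4/3 f(x) v(x) dx.
Integrate the LHS by parts once:
  ∫_0^4/3 −u'' v dx = −[u'(x) v(x)]_0^4/3 + ∫_0^4/3 u'(x) v'(x) dx.
Thus ∫_0^4/3 u'(x) v'(x) dx = ∫_0^4/3 f(x) v(x) dx + [u'(x) v(x)]_0^4/3.
Choose V so that boundary terms are either known or forced to vanish.
u has homogeneous Neumann: u'(0) = u'(4/3) = 0. So [u' v]_0^4/3 = 0·v(4/3) − 0·v(0) = 0 for any v; take V = H^1(0, 4/3).
Weak formulation: find u (satisfying any essential BC) such that ∫_0^4/3 u'(x) v'(x) dx = ∫_0^4/3 f v dx for all v ∈ V (homogeneous Neumann, so boundary terms vanish).
Substituting f(x) = 6*cos(3*π*x/4), the right-hand side is ∫_0^4/3 (6*cos(3*π*x/4)) v dx.
Compatibility check (pure Neumann): taking v ≡ 1 ∈ V gives 0 = ∫_0^4/3 f dx + (0) − (0), i.e. ∫_0^4/3 f dx must equal u'(0) − u'(4/3) = 0. Indeed ∫_0^4/3 (6*cos(3*π*x/4)) dx = 0, so the data are compatible. The solution is then unique only up to an additive constant (fix it e.g. by requiring ∫_0^4/3 u dx = 0).


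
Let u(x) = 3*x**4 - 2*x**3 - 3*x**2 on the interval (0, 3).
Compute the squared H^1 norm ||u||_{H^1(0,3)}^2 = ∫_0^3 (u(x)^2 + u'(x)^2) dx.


||u||_{H^1}^2 = 2197287/70

The H^1 norm (squared) on an interval (0, L) is
  ||u||_{H^1}^2 = ∫_0^L u(x)^2 dx + ∫_0^L u'(x)^2 dx.
Compute u'(x) = 12*x**3 - 6*x**2 - 6*x.
Then u(x)^2 = 9*x**8 - 12*x**7 - 14*x**6 + 12*x**5 + 9*x**4 and u'(x)^2 = 144*x**6 - 144*x**5 - 108*x**4 + 72*x**3 + 36*x**2.
Integrate each monomial from 0 to 3 using ∫_0^3 c·x^n dx = c·3^(n+1)/(n+1):
  ∫_0^3 u(x)^2 dx = ∫_0^3 (9*x^8 - 12*x^7 - 14*x^6 + 12*x^5 + 9*x^4) dx. Term by term:
    ∫_0^3 9*x^8 dx = 19683;  ∫_0^3 -12*x^7 dx = -19683/2;  ∫_0^3 -14*x^6 dx = -4374;
    ∫_0^3 12*x^5 dx = 1458;  ∫_0^3 9*x^4 dx = 2187/5.
  Sum: 19683 − 19683/2 − 4374 + 1458 + 2187/5 = 73629/10.
  ∫_0^3 u'(x)^2 dx = ∫_0^3 (144*x^6 - 144*x^5 - 108*x^4 + 72*x^3 + 36*x^2) dx. Term by term:
    ∫_0^3 144*x^6 dx = 314928/7;  ∫_0^3 -144*x^5 dx = -17496;  ∫_0^3 -108*x^4 dx = -26244/5;
    ∫_0^3 72*x^3 dx = 1458;  ∫_0^3 36*x^2 dx = 324.
  Sum: 314928/7 − 17496 − 26244/5 + 1458 + 324 = 840942/35.
Adding: ||u||_{H^1}^2 = 73629/10 + 840942/35 = 2197287/70.


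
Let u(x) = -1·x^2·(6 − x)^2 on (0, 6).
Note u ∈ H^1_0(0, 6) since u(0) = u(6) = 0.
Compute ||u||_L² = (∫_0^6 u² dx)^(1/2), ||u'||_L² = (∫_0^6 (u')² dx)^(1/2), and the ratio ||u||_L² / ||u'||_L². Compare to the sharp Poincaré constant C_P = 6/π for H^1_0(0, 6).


||u||_L² / ||u'||_L² = sqrt(3) < C_P = 6/π.

u(x) = -1·x^2·(6 − x)^2, so u'(x) = 4*x*(-x^2 + 9*x - 18).
u(x) = -1·x^2·(6 − x)^2 vanishes at x = 0 and x = 6, so u ∈ H^1_0(0, 6). Differentiate via the product rule and integrate the resulting polynomials term by term.
  ∫_0^6 u² dx = ∫_0^6 (x^8 - 24*x^7 + 216*x^6 - 864*x^5 + 1296*x^4) dx. Term by term:
    ∫_0^6 x^8 dx = 1119744;  ∫_0^6 -24*x^7 dx = -5038848;  ∫_0^6 216*x^6 dx = 60466176/7;
    ∫_0^6 -864*x^5 dx = -6718464;  ∫_0^6 1296*x^4 dx = 10077696/5.
  Sum: 1119744 − 5038848 + 60466176/7 − 6718464 + 10077696/5 = 559872/35.
  ∫_0^6 (u')² dx = ∫_0^6 (16*x^6 - 288*x^5 + 1872*x^4 - 5184*x^3 + 5184*x^2) dx. Term by term:
    ∫_0^6 16*x^6 dx = 4478976/7;  ∫_0^6 -288*x^5 dx = -2239488;  ∫_0^6 1872*x^4 dx = 14556672/5;
    ∫_0^6 -5184*x^3 dx = -1679616;  ∫_0^6 5184*x^2 dx = 373248.
  Sum: 4478976/7 − 2239488 + 14556672/5 − 1679616 + 373248 = 186624/35.
∫_0^6 u² dx = 559872/35, so ||u||_L² = 432*sqrt(105)/35.
∫_0^6 (u')² dx = 186624/35, so ||u'||_L² = 432*sqrt(35)/35.
Ratio ||u||_L² / ||u'||_L² = sqrt(3).
Sharp Poincaré constant on H^1_0(0, 6) is C_P = L/π = 6/π, achieved by sin(π/6·x).
A polynomial bump cannot attain the sharp Poincaré constant (only the first sine eigenfunction does), so the ratio is strictly less than C_P, consistent with ||u||_L² ≤ C_P ||u'||_L².


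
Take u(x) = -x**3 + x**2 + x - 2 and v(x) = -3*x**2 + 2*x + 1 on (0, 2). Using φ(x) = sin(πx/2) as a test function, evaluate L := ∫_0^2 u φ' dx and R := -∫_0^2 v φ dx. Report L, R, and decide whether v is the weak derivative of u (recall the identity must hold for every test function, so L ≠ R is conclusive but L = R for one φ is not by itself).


LHS = -96/π^3 + 12/π, RHS = -96/π^3 + 12/π. Yes, v = u' weakly.

u(x) = -x**3 + x**2 + x - 2, classical derivative u'(x) = -3*x**2 + 2*x + 1.
φ(x) = sin(πx/2), so φ'(x) = π*cos(π*x/2)/2.
Note φ(0) = φ(2) = 0, so the boundary term u·φ vanishes.
LHS = ∫_0^2 u(x) φ'(x) dx = ∫_0^2 (-π*x^3*cos(π*x/2)/2 + π*x^2*cos(π*x/2)/2 + π*x*cos(π*x/2)/2 - π*cos(π*x/2)) dx. Term by term:
  ∫_0^2 -π*cos(π*x/2) dx = 0;  ∫_0^2 π*x*cos(π*x/2)/2 dx = -4/π;  ∫_0^2 π*x^2*cos(π*x/2)/2 dx = -8/π;
  ∫_0^2 -π*x^3*cos(π*x/2)/2 dx = -96/π^3 + 24/π.
Sum: 0 − 4/π − 8/π + -96/π^3 + 24/π = -96/π^3 + 12/π.
So LHS = -96/π^3 + 12/π.
∫_0^2 v(x) φ(x) dx = ∫_0^2 (-3*x^2*sin(π*x/2) + 2*x*sin(π*x/2) + sin(π*x/2)) dx. Term by term:
  ∫_0^2 -3*x^2*sin(π*x/2) dx = -24/π + 96/π^3;  ∫_0^2 2*x*sin(π*x/2) dx = 8/π;  ∫_0^2 sin(π*x/2) dx = 4/π.
Sum: -24/π + 96/π^3 + 8/π + 4/π = -12/π + 96/π^3.
So RHS = -∫_0^2 v(x) φ(x) dx = -96/π^3 + 12/π.
LHS = RHS, so the identity holds for this test φ.
Moreover u is smooth here and v(x) = u'(x) = -3*x**2 + 2*x + 1 pointwise, so the identity holds for every test function. Hence v is the weak derivative of u.
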